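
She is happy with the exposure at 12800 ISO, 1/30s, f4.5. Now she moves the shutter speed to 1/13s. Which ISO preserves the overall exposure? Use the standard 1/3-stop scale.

Shutter speed: 1/30 → 1/25 → 1/20 → 1/15 → 1/13 — 1 1/3 stops slower (brighter).
Need 1 1/3 stops darker from the ISO: 12800 → 10000 → 8000 → 6400 → 5000.

ISO 5000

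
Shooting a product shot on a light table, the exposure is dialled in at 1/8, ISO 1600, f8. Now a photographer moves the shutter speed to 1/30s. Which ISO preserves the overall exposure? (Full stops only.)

ISO 6400

Shutter speed: 1/8 → 1/15 → 1/30 — 2 stops shorter (darker).
Need 2 stops brighter from the ISO: 1600 → 3200 → 6400.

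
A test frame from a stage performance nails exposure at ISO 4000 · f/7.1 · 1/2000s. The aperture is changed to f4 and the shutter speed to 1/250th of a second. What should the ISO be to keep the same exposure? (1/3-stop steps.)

Aperture: f/7.1 → f/6.3 → f/5.6 → f/5 → f/4.5 → f/4 — 1 2/3 stops opened up (brighter).
Shutter speed: 1/2000 → 1/1600 → 1/1250 → 1/1000 → 1/800 → 1/640 → 1/500 → 1/400 → 1/320 → 1/250 — 3 stops longer (brighter).
Net change so far: 4 2/3 stops brighter. Offset with the ISO: 4000 → 3200 → 2500 → 2000 → 1600 → 1250 → 1000 → 800 → 640 → 500 → 400 → 320 → 250 → 200 → 160.

ISO 160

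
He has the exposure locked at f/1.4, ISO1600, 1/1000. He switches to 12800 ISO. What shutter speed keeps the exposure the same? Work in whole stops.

ISO: 1600 → 3200 → 6400 → 12800 — 3 stops raised (brighter).
Need 3 stops darker from the shutter speed: 1/1000 → 1/2000 → 1/4000 → 1/8000.

1/8000s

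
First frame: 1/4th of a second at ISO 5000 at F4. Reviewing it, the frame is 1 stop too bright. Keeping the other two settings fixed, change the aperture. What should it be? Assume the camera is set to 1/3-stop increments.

Overexposed by 1 stop → need 1 stop darker.
Aperture: f/4 → f/4.5 → f/5 → f/5.6.

f/5.6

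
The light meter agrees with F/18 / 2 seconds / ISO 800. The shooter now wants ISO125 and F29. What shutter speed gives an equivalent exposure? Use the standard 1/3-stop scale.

30 s

ISO: 800 → 640 → 500 → 400 → 320 → 250 → 200 → 160 → 125 — 2 2/3 stops lower (darker).
Aperture: f/18 → f/20 → f/22 → f/25 → f/29 — 1 1/3 stops smaller aperture (darker).
Net change so far: 4 stops darker. Offset with the shutter speed: 2 → 2.5 → 3.2 → 4 → 5 → 6 → 8 → 10 → 13 → 15 → 20 → 25 → 30.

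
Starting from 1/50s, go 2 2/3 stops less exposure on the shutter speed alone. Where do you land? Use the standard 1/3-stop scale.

Shutter speed: 1/50 → 1/60 → 1/80 → 1/100 → 1/125 → 1/160 → 1/200 → 1/250 → 1/320 — 2 2/3 stops shorter (darker).

1/320s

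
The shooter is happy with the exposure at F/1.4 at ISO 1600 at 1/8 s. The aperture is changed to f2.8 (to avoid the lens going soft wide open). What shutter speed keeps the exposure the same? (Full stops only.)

Aperture: f/1.4 → f/2 → f/2.8 — 2 stops stopped down (darker).
Need 2 stops brighter from the shutter speed: 1/8 → 1/4 → 1/2.

1/2s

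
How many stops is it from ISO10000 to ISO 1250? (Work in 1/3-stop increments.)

3 stops

10000 → 8000 → 6400 → 5000 → 4000 → 3200 → 2500 → 2000 → 1600 → 1250 — count the steps: 9 third-stops = 3 stops.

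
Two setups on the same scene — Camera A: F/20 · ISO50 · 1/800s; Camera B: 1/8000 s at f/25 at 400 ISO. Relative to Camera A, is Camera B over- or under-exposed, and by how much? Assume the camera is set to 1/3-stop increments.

1 stop darker

Aperture: f/20 → f/22 → f/25 — 2/3 stop smaller aperture (darker).
Shutter speed: 1/800 → 1/1000 → 1/1250 → 1/1600 → 1/2000 → 1/2500 → 1/3200 → 1/4000 → 1/5000 → 1/6400 → 1/8000 — 3 1/3 stops faster (darker).
ISO: 50 → 64 → 80 → 100 → 125 → 160 → 200 → 250 → 320 → 400 — 3 stops raised (brighter).
Net: −2/3 −3 1/3 +3 = −1 stop.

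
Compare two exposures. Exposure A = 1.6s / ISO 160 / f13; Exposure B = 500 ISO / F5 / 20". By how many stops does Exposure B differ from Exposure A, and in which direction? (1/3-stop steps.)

Aperture: f/13 → f/11 → f/10 → f/9 → f/8 → f/7.1 → f/6.3 → f/5.6 → f/5 — 2 2/3 stops larger aperture (brighter).
Shutter speed: 1.6 → 2 → 2.5 → 3.2 → 4 → 5 → 6 → 8 → 10 → 13 → 15 → 20 — 3 2/3 stops longer (brighter).
ISO: 160 → 200 → 250 → 320 → 400 → 500 — 1 2/3 stops higher (brighter).
Net: +2 2/3 +3 2/3 +1 2/3 = +8 stops.

8 stops brighter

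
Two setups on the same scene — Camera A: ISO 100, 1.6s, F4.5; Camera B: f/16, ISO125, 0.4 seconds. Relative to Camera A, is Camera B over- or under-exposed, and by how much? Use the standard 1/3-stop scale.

Aperture: f/4.5 → f/5 → f/5.6 → f/6.3 → f/7.1 → f/8 → f/9 → f/10 → f/11 → f/13 → f/14 → f/16 — 3 2/3 stops stopped down (darker).
Shutter speed: 1.6 → 1.3 → 1 → 0.8 → 0.6 → 0.5 → 0.4 — 2 stops shorter (darker).
ISO: 100 → 125 — 1/3 stop raised (brighter).
Net: −3 2/3 −2 +1/3 = −5 1/3 stops.

5 1/3 stops darker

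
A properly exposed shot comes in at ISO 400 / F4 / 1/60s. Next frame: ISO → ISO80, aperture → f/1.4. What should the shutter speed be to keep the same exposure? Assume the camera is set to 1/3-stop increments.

ISO: 400 → 320 → 250 → 200 → 160 → 125 → 100 → 80 — 2 1/3 stops lower (darker).
Aperture: f/4 → f/3.5 → f/3.2 → f/2.8 → f/2.5 → f/2.2 → f/2 → f/1.8 → f/1.6 → f/1.4 — 3 stops wider (brighter).
Net change so far: 2/3 stop brighter. Offset with the shutter speed: 1/60 → 1/80 → 1/100.

1/100s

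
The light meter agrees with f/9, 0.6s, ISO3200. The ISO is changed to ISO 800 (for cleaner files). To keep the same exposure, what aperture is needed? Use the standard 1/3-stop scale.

f/4.5

ISO: 3200 → 2500 → 2000 → 1600 → 1250 → 1000 → 800 — 2 stops dropped (darker).
Need 2 stops brighter from the aperture: f/9 → f/8 → f/7.1 → f/6.3 → f/5.6 → f/5 → f/4.5.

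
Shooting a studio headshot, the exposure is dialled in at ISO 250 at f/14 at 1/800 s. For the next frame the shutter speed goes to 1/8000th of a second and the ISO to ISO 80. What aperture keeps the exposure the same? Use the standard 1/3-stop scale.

f/2.5

Shutter speed: 1/800 → 1/1000 → 1/1250 → 1/1600 → 1/2000 → 1/2500 → 1/3200 → 1/4000 → 1/5000 → 1/6400 → 1/8000 — 3 1/3 stops shorter (darker).
ISO: 250 → 200 → 160 → 125 → 100 → 80 — 1 2/3 stops lower (darker).
Net change so far: 5 stops darker. Offset with the aperture: f/14 → f/13 → f/11 → f/10 → f/9 → f/8 → f/7.1 → f/6.3 → f/5.6 → f/5 → f/4.5 → f/4 → f/3.5 → f/3.2 → f/2.8 → f/2.5.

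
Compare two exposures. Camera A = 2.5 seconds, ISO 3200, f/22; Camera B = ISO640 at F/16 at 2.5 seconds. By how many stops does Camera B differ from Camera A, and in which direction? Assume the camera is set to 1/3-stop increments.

1 1/3 stops darker

Aperture: f/22 → f/20 → f/18 → f/16 — 1 stop larger aperture (brighter).
Shutter speed: unchanged.
ISO: 3200 → 2500 → 2000 → 1600 → 1250 → 1000 → 800 → 640 — 2 1/3 stops lower (darker).
Net: +1 −2 1/3 = −1 1/3 stops.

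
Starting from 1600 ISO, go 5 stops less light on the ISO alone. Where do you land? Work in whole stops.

ISO: 1600 → 800 → 400 → 200 → 100 → 50 — 5 stops dropped (darker).

ISO 50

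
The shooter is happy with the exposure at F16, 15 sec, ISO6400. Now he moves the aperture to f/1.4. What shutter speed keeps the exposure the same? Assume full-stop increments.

Aperture: f/16 → f/11 → f/8 → f/5.6 → f/4 → f/2.8 → f/2 → f/1.4 — 7 stops opened up (brighter).
Need 7 stops darker from the shutter speed: 15 → 8 → 4 → 2 → 1 → 1/2 → 1/4 → 1/8.

1/8s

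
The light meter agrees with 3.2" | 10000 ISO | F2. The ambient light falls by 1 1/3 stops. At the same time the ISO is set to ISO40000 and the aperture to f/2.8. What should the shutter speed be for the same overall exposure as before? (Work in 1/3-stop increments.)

4 s

Scene light: 1 1/3 stops darker.
ISO: 10000 → 12800 → 16000 → 20000 → 25600 → 32000 → 40000 — 2 stops higher (brighter).
Aperture: f/2 → f/2.2 → f/2.5 → f/2.8 — 1 stop stopped down (darker).
Net so far: 1/3 stop darker. Shutter speed: 3.2 → 4.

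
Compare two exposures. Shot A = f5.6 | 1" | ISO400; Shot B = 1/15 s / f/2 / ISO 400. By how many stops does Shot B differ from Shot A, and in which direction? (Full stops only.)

Aperture: f/5.6 → f/4 → f/2.8 → f/2 — 3 stops wider (brighter).
Shutter speed: 1 → 1/2 → 1/4 → 1/8 → 1/15 — 4 stops faster (darker).
ISO: unchanged.
Net: +3 −4 = −1 stop.

1 stop darker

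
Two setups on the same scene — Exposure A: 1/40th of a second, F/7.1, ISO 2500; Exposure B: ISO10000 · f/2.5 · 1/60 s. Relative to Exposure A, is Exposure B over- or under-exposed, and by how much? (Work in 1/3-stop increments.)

Aperture: f/7.1 → f/6.3 → f/5.6 → f/5 → f/4.5 → f/4 → f/3.5 → f/3.2 → f/2.8 → f/2.5 — 3 stops wider (brighter).
Shutter speed: 1/40 → 1/50 → 1/60 — 2/3 stop shorter (darker).
ISO: 2500 → 3200 → 4000 → 5000 → 6400 → 8000 → 10000 — 2 stops raised (brighter).
Net: +3 −2/3 +2 = +4 1/3 stops.

4 1/3 stops brighter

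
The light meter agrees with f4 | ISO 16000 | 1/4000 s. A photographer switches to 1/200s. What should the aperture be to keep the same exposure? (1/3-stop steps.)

f/18

Shutter speed: 1/4000 → 1/3200 → 1/2500 → 1/2000 → 1/1600 → 1/1250 → 1/1000 → 1/800 → 1/640 → 1/500 → 1/400 → 1/320 → 1/250 → 1/200 — 4 1/3 stops longer (brighter).
Need 4 1/3 stops darker from the aperture: f/4 → f/4.5 → f/5 → f/5.6 → f/6.3 → f/7.1 → f/8 → f/9 → f/10 → f/11 → f/13 → f/14 → f/16 → f/18.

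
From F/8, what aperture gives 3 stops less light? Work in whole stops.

Aperture: f/8 → f/11 → f/16 → f/22 — 3 stops smaller aperture (darker).

f/22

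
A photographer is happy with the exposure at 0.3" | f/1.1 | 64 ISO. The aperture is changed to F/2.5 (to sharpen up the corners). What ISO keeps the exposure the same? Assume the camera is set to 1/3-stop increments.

ISO 320

Aperture: f/1.1 → f/1.2 → f/1.4 → f/1.6 → f/1.8 → f/2 → f/2.2 → f/2.5 — 2 1/3 stops stopped down (darker).
Need 2 1/3 stops brighter from the ISO: 64 → 80 → 100 → 125 → 160 → 200 → 250 → 320.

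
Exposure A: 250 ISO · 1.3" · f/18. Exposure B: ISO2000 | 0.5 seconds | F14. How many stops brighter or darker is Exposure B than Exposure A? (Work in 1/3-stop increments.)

Aperture: f/18 → f/16 → f/14 — 2/3 stop opened up (brighter).
Shutter speed: 1.3 → 1 → 0.8 → 0.6 → 0.5 — 1 1/3 stops shorter (darker).
ISO: 250 → 320 → 400 → 500 → 640 → 800 → 1000 → 1250 → 1600 → 2000 — 3 stops higher (brighter).
Net: +2/3 −1 1/3 +3 = +2 1/3 stops.

2 1/3 stops brighter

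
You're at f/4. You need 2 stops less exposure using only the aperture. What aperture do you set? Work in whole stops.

Aperture: f/4 → f/5.6 → f/8 — 2 stops stopped down (darker).

f/8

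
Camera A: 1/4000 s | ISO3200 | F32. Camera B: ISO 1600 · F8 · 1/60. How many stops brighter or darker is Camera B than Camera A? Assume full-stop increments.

Aperture: f/32 → f/22 → f/16 → f/11 → f/8 — 4 stops opened up (brighter).
Shutter speed: 1/4000 → 1/2000 → 1/1000 → 1/500 → 1/250 → 1/125 → 1/60 — 6 stops slower (brighter).
ISO: 3200 → 1600 — 1 stop lower (darker).
Net: +4 +6 −1 = +9 stops.

9 stops brighter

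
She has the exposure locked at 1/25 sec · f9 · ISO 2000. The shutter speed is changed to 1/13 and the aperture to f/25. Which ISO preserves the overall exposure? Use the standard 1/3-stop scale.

ISO 8000

Shutter speed: 1/25 → 1/20 → 1/15 → 1/13 — 1 stop longer (brighter).
Aperture: f/9 → f/10 → f/11 → f/13 → f/14 → f/16 → f/18 → f/20 → f/22 → f/25 — 3 stops narrower (darker).
Net change so far: 2 stops darker. Offset with the ISO: 2000 → 2500 → 3200 → 4000 → 5000 → 6400 → 8000.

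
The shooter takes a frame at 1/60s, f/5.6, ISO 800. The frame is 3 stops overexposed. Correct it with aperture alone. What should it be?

Overexposed by 3 stops → need 3 stops darker.
Aperture: f/5.6 → f/8 → f/11 → f/16.

f/16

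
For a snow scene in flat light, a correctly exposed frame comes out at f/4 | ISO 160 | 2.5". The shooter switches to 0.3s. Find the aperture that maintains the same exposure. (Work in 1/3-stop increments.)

Shutter speed: 2.5 → 2 → 1.6 → 1.3 → 1 → 0.8 → 0.6 → 0.5 → 0.4 → 0.3 — 3 stops shorter (darker).
Need 3 stops brighter from the aperture: f/4 → f/3.5 → f/3.2 → f/2.8 → f/2.5 → f/2.2 → f/2 → f/1.8 → f/1.6 → f/1.4.

f/1.4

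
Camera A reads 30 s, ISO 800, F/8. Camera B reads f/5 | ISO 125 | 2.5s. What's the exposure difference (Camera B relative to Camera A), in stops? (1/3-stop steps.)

Aperture: f/8 → f/7.1 → f/6.3 → f/5.6 → f/5 — 1 1/3 stops wider (brighter).
Shutter speed: 30 → 25 → 20 → 15 → 13 → 10 → 8 → 6 → 5 → 4 → 3.2 → 2.5 — 3 2/3 stops shorter (darker).
ISO: 800 → 640 → 500 → 400 → 320 → 250 → 200 → 160 → 125 — 2 2/3 stops lower (darker).
Net: +1 1/3 −3 2/3 −2 2/3 = −5 stops.

5 stops darker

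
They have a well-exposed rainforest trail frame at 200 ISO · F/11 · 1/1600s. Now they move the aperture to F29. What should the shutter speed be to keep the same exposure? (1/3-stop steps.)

Aperture: f/11 → f/13 → f/14 → f/16 → f/18 → f/20 → f/22 → f/25 → f/29 — 2 2/3 stops narrower (darker).
Need 2 2/3 stops brighter from the shutter speed: 1/1600 → 1/1250 → 1/1000 → 1/800 → 1/640 → 1/500 → 1/400 → 1/320 → 1/250.

1/250s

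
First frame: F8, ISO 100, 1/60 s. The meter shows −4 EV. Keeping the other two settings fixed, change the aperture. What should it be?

f/2

Underexposed by 4 stops → need 4 stops brighter.
Aperture: f/8 → f/5.6 → f/4 → f/2.8 → f/2.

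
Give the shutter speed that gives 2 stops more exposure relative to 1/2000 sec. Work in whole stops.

Shutter speed: 1/2000 → 1/1000 → 1/500 — 2 stops longer (brighter).

1/500s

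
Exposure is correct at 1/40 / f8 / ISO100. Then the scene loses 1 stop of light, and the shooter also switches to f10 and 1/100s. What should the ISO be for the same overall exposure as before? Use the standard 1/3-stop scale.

ISO 800

Scene light: 1 stop darker.
Aperture: f/8 → f/9 → f/10 — 2/3 stop smaller aperture (darker).
Shutter speed: 1/40 → 1/50 → 1/60 → 1/80 → 1/100 — 1 1/3 stops faster (darker).
Net so far: 3 stops darker. ISO: 100 → 125 → 160 → 200 → 250 → 320 → 400 → 500 → 640 → 800.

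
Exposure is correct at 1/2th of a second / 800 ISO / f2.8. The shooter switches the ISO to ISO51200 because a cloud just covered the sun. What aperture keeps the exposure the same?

f/22

ISO: 800 → 1600 → 3200 → 6400 → 12800 → 25600 → 51200 — 6 stops raised (brighter).
Need 6 stops darker from the aperture: f/2.8 → f/4 → f/5.6 → f/8 → f/11 → f/16 → f/22.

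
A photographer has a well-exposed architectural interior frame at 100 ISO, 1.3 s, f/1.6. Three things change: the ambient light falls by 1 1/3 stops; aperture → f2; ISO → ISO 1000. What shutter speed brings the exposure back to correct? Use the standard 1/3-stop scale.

0.5 s

Scene light: 1 1/3 stops darker.
Aperture: f/1.6 → f/1.8 → f/2 — 2/3 stop narrower (darker).
ISO: 100 → 125 → 160 → 200 → 250 → 320 → 400 → 500 → 640 → 800 → 1000 — 3 1/3 stops raised (brighter).
Net so far: 1 1/3 stops brighter. Shutter speed: 1.3 → 1 → 0.8 → 0.6 → 0.5.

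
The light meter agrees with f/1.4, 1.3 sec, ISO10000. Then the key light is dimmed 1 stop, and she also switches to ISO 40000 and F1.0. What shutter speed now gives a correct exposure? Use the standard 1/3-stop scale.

0.3 s

Scene light: 1 stop darker.
ISO: 10000 → 12800 → 16000 → 20000 → 25600 → 32000 → 40000 — 2 stops raised (brighter).
Aperture: f/1.4 → f/1.2 → f/1.1 → f/1.0 — 1 stop larger aperture (brighter).
Net so far: 2 stops brighter. Shutter speed: 1.3 → 1 → 0.8 → 0.6 → 0.5 → 0.4 → 0.3.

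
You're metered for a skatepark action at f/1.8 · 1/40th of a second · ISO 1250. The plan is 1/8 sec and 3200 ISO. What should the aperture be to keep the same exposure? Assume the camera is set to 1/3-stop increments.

Shutter speed: 1/40 → 1/30 → 1/25 → 1/20 → 1/15 → 1/13 → 1/10 → 1/8 — 2 1/3 stops longer (brighter).
ISO: 1250 → 1600 → 2000 → 2500 → 3200 — 1 1/3 stops raised (brighter).
Net change so far: 3 2/3 stops brighter. Offset with the aperture: f/1.8 → f/2 → f/2.2 → f/2.5 → f/2.8 → f/3.2 → f/3.5 → f/4 → f/4.5 → f/5 → f/5.6 → f/6.3.

f/6.3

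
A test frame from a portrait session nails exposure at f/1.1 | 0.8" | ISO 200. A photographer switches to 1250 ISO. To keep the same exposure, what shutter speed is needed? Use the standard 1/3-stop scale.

ISO: 200 → 250 → 320 → 400 → 500 → 640 → 800 → 1000 → 1250 — 2 2/3 stops raised (brighter).
Need 2 2/3 stops darker from the shutter speed: 0.8 → 0.6 → 0.5 → 0.4 → 0.3 → 1/4 → 1/5 → 1/6 → 1/8.

1/8s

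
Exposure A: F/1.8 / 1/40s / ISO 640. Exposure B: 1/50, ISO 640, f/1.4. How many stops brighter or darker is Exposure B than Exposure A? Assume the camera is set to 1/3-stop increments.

1/3 stop brighter

Aperture: f/1.8 → f/1.6 → f/1.4 — 2/3 stop wider (brighter).
Shutter speed: 1/40 → 1/50 — 1/3 stop shorter (darker).
ISO: unchanged.
Net: +2/3 −1/3 = +1/3 stops.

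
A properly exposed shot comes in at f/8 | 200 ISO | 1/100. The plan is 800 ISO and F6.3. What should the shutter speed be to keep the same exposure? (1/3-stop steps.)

ISO: 200 → 250 → 320 → 400 → 500 → 640 → 800 — 2 stops raised (brighter).
Aperture: f/8 → f/7.1 → f/6.3 — 2/3 stop opened up (brighter).
Net change so far: 2 2/3 stops brighter. Offset with the shutter speed: 1/100 → 1/125 → 1/160 → 1/200 → 1/250 → 1/320 → 1/400 → 1/500 → 1/640.

1/640s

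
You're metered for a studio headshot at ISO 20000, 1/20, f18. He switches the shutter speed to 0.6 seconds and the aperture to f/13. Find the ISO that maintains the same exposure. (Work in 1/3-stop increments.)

Shutter speed: 1/20 → 1/15 → 1/13 → 1/10 → 1/8 → 1/6 → 1/5 → 1/4 → 0.3 → 0.4 → 0.5 → 0.6 — 3 2/3 stops slower (brighter).
Aperture: f/18 → f/16 → f/14 → f/13 — 1 stop opened up (brighter).
Net change so far: 4 2/3 stops brighter. Offset with the ISO: 20000 → 16000 → 12800 → 10000 → 8000 → 6400 → 5000 → 4000 → 3200 → 2500 → 2000 → 1600 → 1250 → 1000 → 800.

ISO 800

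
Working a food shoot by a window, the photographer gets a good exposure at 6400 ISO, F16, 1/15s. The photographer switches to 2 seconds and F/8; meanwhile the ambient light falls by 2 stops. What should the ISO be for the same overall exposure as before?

ISO 200

Scene light: 2 stops darker.
Shutter speed: 1/15 → 1/8 → 1/4 → 1/2 → 1 → 2 — 5 stops longer (brighter).
Aperture: f/16 → f/11 → f/8 — 2 stops larger aperture (brighter).
Net so far: 5 stops brighter. ISO: 6400 → 3200 → 1600 → 800 → 400 → 200.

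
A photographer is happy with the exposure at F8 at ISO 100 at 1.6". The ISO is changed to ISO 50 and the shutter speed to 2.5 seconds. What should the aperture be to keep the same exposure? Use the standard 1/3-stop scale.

f/7.1

ISO: 100 → 80 → 64 → 50 — 1 stop lower (darker).
Shutter speed: 1.6 → 2 → 2.5 — 2/3 stop slower (brighter).
Net change so far: 1/3 stop darker. Offset with the aperture: f/8 → f/7.1.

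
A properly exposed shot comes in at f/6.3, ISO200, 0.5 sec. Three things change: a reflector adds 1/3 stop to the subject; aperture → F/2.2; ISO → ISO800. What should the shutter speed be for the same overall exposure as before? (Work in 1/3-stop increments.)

Scene light: 1/3 stop brighter.
Aperture: f/6.3 → f/5.6 → f/5 → f/4.5 → f/4 → f/3.5 → f/3.2 → f/2.8 → f/2.5 → f/2.2 — 3 stops larger aperture (brighter).
ISO: 200 → 250 → 320 → 400 → 500 → 640 → 800 — 2 stops raised (brighter).
Net so far: 5 1/3 stops brighter. Shutter speed: 0.5 → 0.4 → 0.3 → 1/4 → 1/5 → 1/6 → 1/8 → 1/10 → 1/13 → 1/15 → 1/20 → 1/25 → 1/30 → 1/40 → 1/50 → 1/60 → 1/80.

1/80s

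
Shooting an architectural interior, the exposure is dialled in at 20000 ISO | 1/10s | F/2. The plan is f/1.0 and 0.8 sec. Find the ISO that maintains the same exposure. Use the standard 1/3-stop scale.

Aperture: f/2 → f/1.8 → f/1.6 → f/1.4 → f/1.2 → f/1.1 → f/1.0 — 2 stops wider (brighter).
Shutter speed: 1/10 → 1/8 → 1/6 → 1/5 → 1/4 → 0.3 → 0.4 → 0.5 → 0.6 → 0.8 — 3 stops longer (brighter).
Net change so far: 5 stops brighter. Offset with the ISO: 20000 → 16000 → 12800 → 10000 → 8000 → 6400 → 5000 → 4000 → 3200 → 2500 → 2000 → 1600 → 1250 → 1000 → 800 → 640.

ISO 640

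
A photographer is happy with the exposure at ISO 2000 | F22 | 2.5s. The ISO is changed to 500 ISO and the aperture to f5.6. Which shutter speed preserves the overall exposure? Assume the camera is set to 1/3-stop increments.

ISO: 2000 → 1600 → 1250 → 1000 → 800 → 640 → 500 — 2 stops lower (darker).
Aperture: f/22 → f/20 → f/18 → f/16 → f/14 → f/13 → f/11 → f/10 → f/9 → f/8 → f/7.1 → f/6.3 → f/5.6 — 4 stops opened up (brighter).
Net change so far: 2 stops brighter. Offset with the shutter speed: 2.5 → 2 → 1.6 → 1.3 → 1 → 0.8 → 0.6.

0.6 s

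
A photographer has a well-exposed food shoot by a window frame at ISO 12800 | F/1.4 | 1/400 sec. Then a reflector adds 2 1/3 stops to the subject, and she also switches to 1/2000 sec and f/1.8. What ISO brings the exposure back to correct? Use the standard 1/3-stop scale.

Scene light: 2 1/3 stops brighter.
Shutter speed: 1/400 → 1/500 → 1/640 → 1/800 → 1/1000 → 1/1250 → 1/1600 → 1/2000 — 2 1/3 stops shorter (darker).
Aperture: f/1.4 → f/1.6 → f/1.8 — 2/3 stop narrower (darker).
Net so far: 2/3 stop darker. ISO: 12800 → 16000 → 20000.

ISO 20000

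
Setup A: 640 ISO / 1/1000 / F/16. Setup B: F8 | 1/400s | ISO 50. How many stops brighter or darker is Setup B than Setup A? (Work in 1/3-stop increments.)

Aperture: f/16 → f/14 → f/13 → f/11 → f/10 → f/9 → f/8 — 2 stops wider (brighter).
Shutter speed: 1/1000 → 1/800 → 1/640 → 1/500 → 1/400 — 1 1/3 stops slower (brighter).
ISO: 640 → 500 → 400 → 320 → 250 → 200 → 160 → 125 → 100 → 80 → 64 → 50 — 3 2/3 stops dropped (darker).
Net: +2 +1 1/3 −3 2/3 = −1/3 stops.

1/3 stop darker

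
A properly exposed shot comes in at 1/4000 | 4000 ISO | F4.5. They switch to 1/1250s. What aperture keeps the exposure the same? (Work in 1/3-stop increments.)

Shutter speed: 1/4000 → 1/3200 → 1/2500 → 1/2000 → 1/1600 → 1/1250 — 1 2/3 stops longer (brighter).
Need 1 2/3 stops darker from the aperture: f/4.5 → f/5 → f/5.6 → f/6.3 → f/7.1 → f/8.

f/8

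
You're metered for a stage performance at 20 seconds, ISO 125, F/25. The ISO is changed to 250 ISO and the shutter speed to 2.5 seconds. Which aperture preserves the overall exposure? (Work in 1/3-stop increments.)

f/13

ISO: 125 → 160 → 200 → 250 — 1 stop raised (brighter).
Shutter speed: 20 → 15 → 13 → 10 → 8 → 6 → 5 → 4 → 3.2 → 2.5 — 3 stops shorter (darker).
Net change so far: 2 stops darker. Offset with the aperture: f/25 → f/22 → f/20 → f/18 → f/16 → f/14 → f/13.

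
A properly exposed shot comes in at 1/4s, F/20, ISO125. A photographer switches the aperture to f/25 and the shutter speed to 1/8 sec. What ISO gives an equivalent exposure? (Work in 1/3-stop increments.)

Aperture: f/20 → f/22 → f/25 — 2/3 stop smaller aperture (darker).
Shutter speed: 1/4 → 1/5 → 1/6 → 1/8 — 1 stop shorter (darker).
Net change so far: 1 2/3 stops darker. Offset with the ISO: 125 → 160 → 200 → 250 → 320 → 400.

ISO 400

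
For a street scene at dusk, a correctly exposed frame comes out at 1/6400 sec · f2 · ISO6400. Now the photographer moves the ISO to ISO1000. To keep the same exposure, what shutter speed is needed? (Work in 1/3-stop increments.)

ISO: 6400 → 5000 → 4000 → 3200 → 2500 → 2000 → 1600 → 1250 → 1000 — 2 2/3 stops dropped (darker).
Need 2 2/3 stops brighter from the shutter speed: 1/6400 → 1/5000 → 1/4000 → 1/3200 → 1/2500 → 1/2000 → 1/1600 → 1/1250 → 1/1000.

1/1000s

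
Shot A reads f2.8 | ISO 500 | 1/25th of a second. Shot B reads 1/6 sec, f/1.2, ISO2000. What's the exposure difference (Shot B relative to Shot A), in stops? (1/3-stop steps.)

Aperture: f/2.8 → f/2.5 → f/2.2 → f/2 → f/1.8 → f/1.6 → f/1.4 → f/1.2 — 2 1/3 stops wider (brighter).
Shutter speed: 1/25 → 1/20 → 1/15 → 1/13 → 1/10 → 1/8 → 1/6 — 2 stops slower (brighter).
ISO: 500 → 640 → 800 → 1000 → 1250 → 1600 → 2000 — 2 stops raised (brighter).
Net: +2 1/3 +2 +2 = +6 1/3 stops.

6 1/3 stops brighter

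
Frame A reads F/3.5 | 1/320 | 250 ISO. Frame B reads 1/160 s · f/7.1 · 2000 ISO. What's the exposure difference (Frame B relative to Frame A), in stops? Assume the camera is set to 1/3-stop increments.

Aperture: f/3.5 → f/4 → f/4.5 → f/5 → f/5.6 → f/6.3 → f/7.1 — 2 stops narrower (darker).
Shutter speed: 1/320 → 1/250 → 1/200 → 1/160 — 1 stop slower (brighter).
ISO: 250 → 320 → 400 → 500 → 640 → 800 → 1000 → 1250 → 1600 → 2000 — 3 stops higher (brighter).
Net: −2 +1 +3 = +2 stops.

2 stops brighter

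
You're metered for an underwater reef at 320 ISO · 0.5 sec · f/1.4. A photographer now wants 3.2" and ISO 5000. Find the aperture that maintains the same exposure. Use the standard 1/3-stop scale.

Shutter speed: 0.5 → 0.6 → 0.8 → 1 → 1.3 → 1.6 → 2 → 2.5 → 3.2 — 2 2/3 stops longer (brighter).
ISO: 320 → 400 → 500 → 640 → 800 → 1000 → 1250 → 1600 → 2000 → 2500 → 3200 → 4000 → 5000 — 4 stops raised (brighter).
Net change so far: 6 2/3 stops brighter. Offset with the aperture: f/1.4 → f/1.6 → f/1.8 → f/2 → f/2.2 → f/2.5 → f/2.8 → f/3.2 → f/3.5 → f/4 → f/4.5 → f/5 → f/5.6 → f/6.3 → f/7.1 → f/8 → f/9 → f/10 → f/11 → f/13 → f/14.

f/14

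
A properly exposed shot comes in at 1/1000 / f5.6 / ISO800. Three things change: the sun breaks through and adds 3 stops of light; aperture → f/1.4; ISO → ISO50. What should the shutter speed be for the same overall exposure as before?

1/8000s

Scene light: 3 stops brighter.
Aperture: f/5.6 → f/4 → f/2.8 → f/2 → f/1.4 — 4 stops larger aperture (brighter).
ISO: 800 → 400 → 200 → 100 → 50 — 4 stops lower (darker).
Net so far: 3 stops brighter. Shutter speed: 1/1000 → 1/2000 → 1/4000 → 1/8000.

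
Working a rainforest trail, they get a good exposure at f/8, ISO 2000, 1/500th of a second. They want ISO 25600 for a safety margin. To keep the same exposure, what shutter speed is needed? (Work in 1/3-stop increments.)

ISO: 2000 → 2500 → 3200 → 4000 → 5000 → 6400 → 8000 → 10000 → 12800 → 16000 → 20000 → 25600 — 3 2/3 stops raised (brighter).
Need 3 2/3 stops darker from the shutter speed: 1/500 → 1/640 → 1/800 → 1/1000 → 1/1250 → 1/1600 → 1/2000 → 1/2500 → 1/3200 → 1/4000 → 1/5000 → 1/6400.

1/6400s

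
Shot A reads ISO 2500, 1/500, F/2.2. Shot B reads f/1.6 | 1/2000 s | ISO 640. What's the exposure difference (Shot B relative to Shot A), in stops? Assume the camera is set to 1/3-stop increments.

3 stops darker

Aperture: f/2.2 → f/2 → f/1.8 → f/1.6 — 1 stop larger aperture (brighter).
Shutter speed: 1/500 → 1/640 → 1/800 → 1/1000 → 1/1250 → 1/1600 → 1/2000 — 2 stops shorter (darker).
ISO: 2500 → 2000 → 1600 → 1250 → 1000 → 800 → 640 — 2 stops lower (darker).
Net: +1 −2 −2 = −3 stops.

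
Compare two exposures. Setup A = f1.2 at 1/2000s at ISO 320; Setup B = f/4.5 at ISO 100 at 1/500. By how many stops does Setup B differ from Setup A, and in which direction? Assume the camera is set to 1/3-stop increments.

3 1/3 stops darker

Aperture: f/1.2 → f/1.4 → f/1.6 → f/1.8 → f/2 → f/2.2 → f/2.5 → f/2.8 → f/3.2 → f/3.5 → f/4 → f/4.5 — 3 2/3 stops smaller aperture (darker).
Shutter speed: 1/2000 → 1/1600 → 1/1250 → 1/1000 → 1/800 → 1/640 → 1/500 — 2 stops slower (brighter).
ISO: 320 → 250 → 200 → 160 → 125 → 100 — 1 2/3 stops dropped (darker).
Net: −3 2/3 +2 −1 2/3 = −3 1/3 stops.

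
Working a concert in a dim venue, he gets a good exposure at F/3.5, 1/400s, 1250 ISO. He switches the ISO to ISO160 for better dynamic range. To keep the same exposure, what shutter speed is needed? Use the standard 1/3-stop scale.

1/50s

ISO: 1250 → 1000 → 800 → 640 → 500 → 400 → 320 → 250 → 200 → 160 — 3 stops lower (darker).
Need 3 stops brighter from the shutter speed: 1/400 → 1/320 → 1/250 → 1/200 → 1/160 → 1/125 → 1/100 → 1/80 → 1/60 → 1/50.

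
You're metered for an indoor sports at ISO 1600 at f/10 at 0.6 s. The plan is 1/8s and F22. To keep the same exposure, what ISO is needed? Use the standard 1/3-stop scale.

ISO 40000

Shutter speed: 0.6 → 0.5 → 0.4 → 0.3 → 1/4 → 1/5 → 1/6 → 1/8 — 2 1/3 stops shorter (darker).
Aperture: f/10 → f/11 → f/13 → f/14 → f/16 → f/18 → f/20 → f/22 — 2 1/3 stops stopped down (darker).
Net change so far: 4 2/3 stops darker. Offset with the ISO: 1600 → 2000 → 2500 → 3200 → 4000 → 5000 → 6400 → 8000 → 10000 → 12800 → 16000 → 20000 → 25600 → 32000 → 40000.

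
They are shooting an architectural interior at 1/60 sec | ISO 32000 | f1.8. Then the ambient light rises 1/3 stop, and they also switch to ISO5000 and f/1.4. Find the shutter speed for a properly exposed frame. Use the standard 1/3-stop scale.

Scene light: 1/3 stop brighter.
ISO: 32000 → 25600 → 20000 → 16000 → 12800 → 10000 → 8000 → 6400 → 5000 — 2 2/3 stops dropped (darker).
Aperture: f/1.8 → f/1.6 → f/1.4 — 2/3 stop wider (brighter).
Net so far: 1 2/3 stops darker. Shutter speed: 1/60 → 1/50 → 1/40 → 1/30 → 1/25 → 1/20.

1/20s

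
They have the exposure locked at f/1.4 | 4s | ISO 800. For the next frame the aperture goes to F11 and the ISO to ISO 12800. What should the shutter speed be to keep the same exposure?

15 s

Aperture: f/1.4 → f/2 → f/2.8 → f/4 → f/5.6 → f/8 → f/11 — 6 stops narrower (darker).
ISO: 800 → 1600 → 3200 → 6400 → 12800 — 4 stops higher (brighter).
Net change so far: 2 stops darker. Offset with the shutter speed: 4 → 8 → 15.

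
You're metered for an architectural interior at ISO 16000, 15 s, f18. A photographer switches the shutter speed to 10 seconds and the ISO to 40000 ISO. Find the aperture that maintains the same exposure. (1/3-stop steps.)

f/22

Shutter speed: 15 → 13 → 10 — 2/3 stop shorter (darker).
ISO: 16000 → 20000 → 25600 → 32000 → 40000 — 1 1/3 stops raised (brighter).
Net change so far: 2/3 stop brighter. Offset with the aperture: f/18 → f/20 → f/22.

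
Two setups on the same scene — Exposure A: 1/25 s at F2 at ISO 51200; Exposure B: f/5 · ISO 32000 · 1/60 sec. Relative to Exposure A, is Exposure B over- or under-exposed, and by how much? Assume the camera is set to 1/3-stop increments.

4 2/3 stops darker

Aperture: f/2 → f/2.2 → f/2.5 → f/2.8 → f/3.2 → f/3.5 → f/4 → f/4.5 → f/5 — 2 2/3 stops stopped down (darker).
Shutter speed: 1/25 → 1/30 → 1/40 → 1/50 → 1/60 — 1 1/3 stops shorter (darker).
ISO: 51200 → 40000 → 32000 — 2/3 stop lower (darker).
Net: −2 2/3 −1 1/3 −2/3 = −4 2/3 stops.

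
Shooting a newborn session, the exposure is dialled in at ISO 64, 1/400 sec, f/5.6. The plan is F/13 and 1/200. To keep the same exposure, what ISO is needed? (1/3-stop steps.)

Aperture: f/5.6 → f/6.3 → f/7.1 → f/8 → f/9 → f/10 → f/11 → f/13 — 2 1/3 stops stopped down (darker).
Shutter speed: 1/400 → 1/320 → 1/250 → 1/200 — 1 stop slower (brighter).
Net change so far: 1 1/3 stops darker. Offset with the ISO: 64 → 80 → 100 → 125 → 160.

ISO 160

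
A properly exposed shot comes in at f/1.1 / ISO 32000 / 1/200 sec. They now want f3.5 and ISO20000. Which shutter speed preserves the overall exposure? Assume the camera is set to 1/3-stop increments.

1/13s

Aperture: f/1.1 → f/1.2 → f/1.4 → f/1.6 → f/1.8 → f/2 → f/2.2 → f/2.5 → f/2.8 → f/3.2 → f/3.5 — 3 1/3 stops smaller aperture (darker).
ISO: 32000 → 25600 → 20000 — 2/3 stop dropped (darker).
Net change so far: 4 stops darker. Offset with the shutter speed: 1/200 → 1/160 → 1/125 → 1/100 → 1/80 → 1/60 → 1/50 → 1/40 → 1/30 → 1/25 → 1/20 → 1/15 → 1/13.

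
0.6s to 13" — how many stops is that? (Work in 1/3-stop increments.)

0.6 → 0.8 → 1 → 1.3 → 1.6 → 2 → 2.5 → 3.2 → 4 → 5 → 6 → 8 → 10 → 13 — count the steps: 13 third-stops = 4 1/3 stops.

4 1/3 stops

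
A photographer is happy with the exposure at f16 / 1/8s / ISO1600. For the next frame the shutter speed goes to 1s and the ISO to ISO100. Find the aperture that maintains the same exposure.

f/11

Shutter speed: 1/8 → 1/4 → 1/2 → 1 — 3 stops slower (brighter).
ISO: 1600 → 800 → 400 → 200 → 100 — 4 stops lower (darker).
Net change so far: 1 stop darker. Offset with the aperture: f/16 → f/11.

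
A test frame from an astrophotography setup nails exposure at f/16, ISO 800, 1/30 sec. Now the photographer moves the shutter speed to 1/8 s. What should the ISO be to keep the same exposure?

Shutter speed: 1/30 → 1/15 → 1/8 — 2 stops slower (brighter).
Need 2 stops darker from the ISO: 800 → 400 → 200.

ISO 200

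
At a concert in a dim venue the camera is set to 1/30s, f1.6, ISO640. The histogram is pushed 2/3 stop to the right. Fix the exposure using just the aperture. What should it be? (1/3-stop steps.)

Overexposed by 2/3 stop → need 2/3 stop darker.
Aperture: f/1.6 → f/1.8 → f/2.

f/2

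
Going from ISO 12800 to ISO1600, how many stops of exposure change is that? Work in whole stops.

12800 → 6400 → 3200 → 1600 — count the steps: 3 stops.

3 stops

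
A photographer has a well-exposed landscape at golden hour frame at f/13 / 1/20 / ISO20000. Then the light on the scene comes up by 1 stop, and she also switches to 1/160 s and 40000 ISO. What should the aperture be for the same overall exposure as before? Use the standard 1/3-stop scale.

Scene light: 1 stop brighter.
Shutter speed: 1/20 → 1/25 → 1/30 → 1/40 → 1/50 → 1/60 → 1/80 → 1/100 → 1/125 → 1/160 — 3 stops shorter (darker).
ISO: 20000 → 25600 → 32000 → 40000 — 1 stop higher (brighter).
Net so far: 1 stop darker. Aperture: f/13 → f/11 → f/10 → f/9.

f/9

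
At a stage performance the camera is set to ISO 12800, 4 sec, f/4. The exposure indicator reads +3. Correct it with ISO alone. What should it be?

Overexposed by 3 stops → need 3 stops darker.
ISO: 12800 → 6400 → 3200 → 1600.

ISO 1600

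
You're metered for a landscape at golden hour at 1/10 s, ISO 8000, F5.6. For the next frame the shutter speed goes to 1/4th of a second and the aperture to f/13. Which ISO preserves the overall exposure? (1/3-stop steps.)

ISO 16000

Shutter speed: 1/10 → 1/8 → 1/6 → 1/5 → 1/4 — 1 1/3 stops longer (brighter).
Aperture: f/5.6 → f/6.3 → f/7.1 → f/8 → f/9 → f/10 → f/11 → f/13 — 2 1/3 stops stopped down (darker).
Net change so far: 1 stop darker. Offset with the ISO: 8000 → 10000 → 12800 → 16000.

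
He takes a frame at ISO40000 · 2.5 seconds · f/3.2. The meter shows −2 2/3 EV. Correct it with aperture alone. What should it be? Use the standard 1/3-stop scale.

Underexposed by 2 2/3 stops → need 2 2/3 stops brighter.
Aperture: f/3.2 → f/2.8 → f/2.5 → f/2.2 → f/2 → f/1.8 → f/1.6 → f/1.4 → f/1.2.

f/1.2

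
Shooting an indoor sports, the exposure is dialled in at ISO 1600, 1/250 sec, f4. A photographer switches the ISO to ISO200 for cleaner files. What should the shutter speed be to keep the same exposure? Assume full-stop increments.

ISO: 1600 → 800 → 400 → 200 — 3 stops lower (darker).
Need 3 stops brighter from the shutter speed: 1/250 → 1/125 → 1/60 → 1/30.

1/30s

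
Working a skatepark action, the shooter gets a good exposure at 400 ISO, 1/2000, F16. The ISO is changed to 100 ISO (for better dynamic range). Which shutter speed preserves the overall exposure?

1/500s

ISO: 400 → 200 → 100 — 2 stops dropped (darker).
Need 2 stops brighter from the shutter speed: 1/2000 → 1/1000 → 1/500.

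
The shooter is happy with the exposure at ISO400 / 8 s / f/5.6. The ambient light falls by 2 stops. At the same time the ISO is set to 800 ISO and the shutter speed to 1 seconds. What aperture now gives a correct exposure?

Scene light: 2 stops darker.
ISO: 400 → 800 — 1 stop raised (brighter).
Shutter speed: 8 → 4 → 2 → 1 — 3 stops shorter (darker).
Net so far: 4 stops darker. Aperture: f/5.6 → f/4 → f/2.8 → f/2 → f/1.4.

f/1.4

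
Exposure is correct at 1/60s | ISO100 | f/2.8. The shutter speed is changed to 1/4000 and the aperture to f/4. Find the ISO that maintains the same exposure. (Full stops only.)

ISO 12800

Shutter speed: 1/60 → 1/125 → 1/250 → 1/500 → 1/1000 → 1/2000 → 1/4000 — 6 stops faster (darker).
Aperture: f/2.8 → f/4 — 1 stop narrower (darker).
Net change so far: 7 stops darker. Offset with the ISO: 100 → 200 → 400 → 800 → 1600 → 3200 → 6400 → 12800.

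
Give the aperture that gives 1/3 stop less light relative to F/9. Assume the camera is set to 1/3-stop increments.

Aperture: f/9 → f/10 — 1/3 stop smaller aperture (darker).

f/10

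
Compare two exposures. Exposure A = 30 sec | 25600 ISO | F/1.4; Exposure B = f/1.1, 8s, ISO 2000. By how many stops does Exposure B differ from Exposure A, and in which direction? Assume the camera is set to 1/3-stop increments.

5 stops darker

Aperture: f/1.4 → f/1.2 → f/1.1 — 2/3 stop opened up (brighter).
Shutter speed: 30 → 25 → 20 → 15 → 13 → 10 → 8 — 2 stops shorter (darker).
ISO: 25600 → 20000 → 16000 → 12800 → 10000 → 8000 → 6400 → 5000 → 4000 → 3200 → 2500 → 2000 — 3 2/3 stops lower (darker).
Net: +2/3 −2 −3 2/3 = −5 stops.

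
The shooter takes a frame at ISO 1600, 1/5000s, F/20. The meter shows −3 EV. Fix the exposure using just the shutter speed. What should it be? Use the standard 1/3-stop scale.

Underexposed by 3 stops → need 3 stops brighter.
Shutter speed: 1/5000 → 1/4000 → 1/3200 → 1/2500 → 1/2000 → 1/1600 → 1/1250 → 1/1000 → 1/800 → 1/640.

1/640s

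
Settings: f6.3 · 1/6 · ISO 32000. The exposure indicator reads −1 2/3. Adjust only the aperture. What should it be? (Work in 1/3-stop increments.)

Underexposed by 1 2/3 stops → need 1 2/3 stops brighter.
Aperture: f/6.3 → f/5.6 → f/5 → f/4.5 → f/4 → f/3.5.

f/3.5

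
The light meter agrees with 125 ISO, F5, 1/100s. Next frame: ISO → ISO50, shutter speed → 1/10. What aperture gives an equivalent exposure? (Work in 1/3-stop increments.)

f/10

ISO: 125 → 100 → 80 → 64 → 50 — 1 1/3 stops dropped (darker).
Shutter speed: 1/100 → 1/80 → 1/60 → 1/50 → 1/40 → 1/30 → 1/25 → 1/20 → 1/15 → 1/13 → 1/10 — 3 1/3 stops longer (brighter).
Net change so far: 2 stops brighter. Offset with the aperture: f/5 → f/5.6 → f/6.3 → f/7.1 → f/8 → f/9 → f/10.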